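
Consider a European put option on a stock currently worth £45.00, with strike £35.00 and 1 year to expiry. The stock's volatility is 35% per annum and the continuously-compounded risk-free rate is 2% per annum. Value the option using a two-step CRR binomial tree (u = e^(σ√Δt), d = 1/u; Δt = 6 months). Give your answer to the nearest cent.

£2.18

CRR parameters: u = e^(σ√Δt) = e^(0.35·√0.5) = 1.2808, d = 1/u = 0.7808
Per-period rate: rΔt = 0.02·0.5 = 0.01, so R = e^0.01 = 1.0101
Risk-neutral probability p = (e^0.01 − 0.7808)/(1.2808 − 0.7808) = 0.2293/0.5000 = 0.4585
Terminal stock prices: S_uu = 73.82, S_ud = 45, S_dd = 27.43
Terminal payoffs (K − S): max(-38.82, 0) = 0, max(-10, 0) = 0, max(7.569, 0) = 7.569
Node u (S = 57.64): V_u = e^(−0.01)·[0.4585·0.0000 + 0.5415·0.0000] = 0.0000
Node d (S = 35.13): V_d = e^(−0.01)·[0.4585·0.0000 + 0.5415·7.5686] = 4.0573
Node 0 (S = 45): V_0 = e^(−0.01)·[0.4585·0.0000 + 0.5415·4.0573] = 2.1750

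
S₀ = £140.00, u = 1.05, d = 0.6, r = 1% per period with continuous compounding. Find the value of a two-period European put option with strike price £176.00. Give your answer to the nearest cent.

Risk-neutral probability p = (e^0.01 − 0.6)/(1.05 − 0.6) = 0.4101/0.4500 = 0.9112
Terminal stock prices: S_uu = 154.3, S_ud = 88.2, S_dd = 50.4
Terminal payoffs (K − S): max(21.65, 0) = 21.65, max(87.8, 0) = 87.8, max(125.6, 0) = 125.6
Node u (S = 147): V_u = e^(−0.01)·[0.9112·21.6500 + 0.0888·87.8000] = 27.2488
Node d (S = 84): V_d = e^(−0.01)·[0.9112·87.8000 + 0.0888·125.6000] = 90.2488
Node 0 (S = 140): V_0 = e^(−0.01)·[0.9112·27.2488 + 0.0888·90.2488] = 32.5150

£32.51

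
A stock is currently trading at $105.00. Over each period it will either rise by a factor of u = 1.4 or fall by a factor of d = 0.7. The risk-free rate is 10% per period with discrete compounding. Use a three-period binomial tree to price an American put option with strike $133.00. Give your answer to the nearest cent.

Risk-neutral probability p = (1 + 0.1 − 0.7)/(1.4 − 0.7) = 0.4000/0.7000 = 0.5714
Terminal stock prices: S_uuu = 288.1, S_uud = 144.1, S_udd = 72.03, S_ddd = 36.01
Terminal payoffs (K − S): max(-155.1, 0) = 0, max(-11.06, 0) = 0, max(60.97, 0) = 60.97, max(96.99, 0) = 96.99
Node uu (S = 205.8): continuation = 1/1.1·[0.5714·0.0000 + 0.4286·0.0000] = 0.0000; exercise value = 0.0000 ≤ continuation, so V_uu = 0.0000
Node ud (S = 102.9): continuation = 1/1.1·[0.5714·0.0000 + 0.4286·60.9700] = 23.7545; exercise value = 30.1000 > continuation, so V_ud = 30.1000 (exercise)
Node dd (S = 51.45): continuation = 1/1.1·[0.5714·60.9700 + 0.4286·96.9850] = 69.4591; exercise value = 81.5500 > continuation, so V_dd = 81.5500 (exercise)
Node u (S = 147): continuation = 1/1.1·[0.5714·0.0000 + 0.4286·30.1000] = 11.7273; exercise value = 0.0000 ≤ continuation, so V_u = 11.7273
Node d (S = 73.5): continuation = 1/1.1·[0.5714·30.1000 + 0.4286·81.5500] = 47.4091; exercise value = 59.5000 > continuation, so V_d = 59.5000 (exercise)
Node 0 (S = 105): continuation = 1/1.1·[0.5714·11.7273 + 0.4286·59.5000] = 29.2739; exercise value = 28.0000 ≤ continuation, so V_0 = 29.2739

$29.27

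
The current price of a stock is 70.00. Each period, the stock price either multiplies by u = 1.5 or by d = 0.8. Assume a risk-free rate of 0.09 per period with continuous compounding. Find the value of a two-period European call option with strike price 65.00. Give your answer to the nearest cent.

Risk-neutral probability p = (e^0.09 − 0.8)/(1.5 − 0.8) = 0.2942/0.7000 = 0.4202
Terminal stock prices: S_uu = 157.5, S_ud = 84, S_dd = 44.8
Terminal payoffs (S − K): max(92.5, 0) = 92.5, max(19, 0) = 19, max(-20.2, 0) = 0
Node u (S = 105): V_u = e^(−0.09)·[0.4202·92.5000 + 0.5798·19.0000] = 45.5945
Node d (S = 56): V_d = e^(−0.09)·[0.4202·19.0000 + 0.5798·0.0000] = 7.2975
Node 0 (S = 70): V_0 = e^(−0.09)·[0.4202·45.5945 + 0.5798·7.2975] = 21.3785

21.38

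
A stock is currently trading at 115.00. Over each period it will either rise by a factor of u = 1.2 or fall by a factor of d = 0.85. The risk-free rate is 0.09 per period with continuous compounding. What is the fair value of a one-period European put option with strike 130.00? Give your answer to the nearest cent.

Risk-neutral probability p = (e^0.09 − 0.85)/(1.2 − 0.85) = 0.2442/0.3500 = 0.6976
Terminal stock prices: S_u = 138, S_d = 97.75
Terminal payoffs (K − S): max(-8, 0) = 0, max(32.25, 0) = 32.25
Node 0 (S = 115): V_0 = e^(−0.09)·[0.6976·0.0000 + 0.3024·32.2500] = 8.9118

8.91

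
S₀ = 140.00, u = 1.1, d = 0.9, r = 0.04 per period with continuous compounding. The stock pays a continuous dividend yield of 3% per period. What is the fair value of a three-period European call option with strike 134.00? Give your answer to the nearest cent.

Per-period risk-free factor R = e^0.04 = 1.0408; dividend-adjusted growth = e^(0.04−0.03) = 1.0101.
Risk-neutral probability p = (1.0101 − 0.9)/(1.1 − 0.9) = 0.1101/0.2000 = 0.5503
Terminal stock prices: S_uuu = 186.3, S_uud = 152.5, S_udd = 124.7, S_ddd = 102.1
Terminal payoffs (S − K): max(52.34, 0) = 52.34, max(18.46, 0) = 18.46, max(-9.26, 0) = 0, max(-31.94, 0) = 0
Node uu (S = 169.4): V_uu = e^(−0.04)·[0.5503·52.3400 + 0.4497·18.4600] = 35.6477
Node ud (S = 138.6): V_ud = e^(−0.04)·[0.5503·18.4600 + 0.4497·0.0000] = 9.7593
Node dd (S = 113.4): V_dd = e^(−0.04)·[0.5503·0.0000 + 0.4497·0.0000] = 0.0000
Node u (S = 154): V_u = e^(−0.04)·[0.5503·35.6477 + 0.4497·9.7593] = 23.0632
Node d (S = 126): V_d = e^(−0.04)·[0.5503·9.7593 + 0.4497·0.0000] = 5.1595
Node 0 (S = 140): V_0 = e^(−0.04)·[0.5503·23.0632 + 0.4497·5.1595] = 14.4224

14.42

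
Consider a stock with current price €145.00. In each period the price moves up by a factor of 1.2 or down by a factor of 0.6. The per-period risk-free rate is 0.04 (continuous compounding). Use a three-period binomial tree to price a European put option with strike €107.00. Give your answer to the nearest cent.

€7.36

Risk-neutral probability p = (e^0.04 − 0.6)/(1.2 − 0.6) = 0.4408/0.6000 = 0.7347
Terminal stock prices: S_uuu = 250.6, S_uud = 125.3, S_udd = 62.64, S_ddd = 31.32
Terminal payoffs (K − S): max(-143.6, 0) = 0, max(-18.28, 0) = 0, max(44.36, 0) = 44.36, max(75.68, 0) = 75.68
Node uu (S = 208.8): V_uu = e^(−0.04)·[0.7347·0.0000 + 0.2653·0.0000] = 0.0000
Node ud (S = 104.4): V_ud = e^(−0.04)·[0.7347·0.0000 + 0.2653·44.3600] = 11.3079
Node dd (S = 52.2): V_dd = e^(−0.04)·[0.7347·44.3600 + 0.2653·75.6800] = 50.6045
Node u (S = 174): V_u = e^(−0.04)·[0.7347·0.0000 + 0.2653·11.3079] = 2.8825
Node d (S = 87): V_d = e^(−0.04)·[0.7347·11.3079 + 0.2653·50.6045] = 20.8817
Node 0 (S = 145): V_0 = e^(−0.04)·[0.7347·2.8825 + 0.2653·20.8817] = 7.3577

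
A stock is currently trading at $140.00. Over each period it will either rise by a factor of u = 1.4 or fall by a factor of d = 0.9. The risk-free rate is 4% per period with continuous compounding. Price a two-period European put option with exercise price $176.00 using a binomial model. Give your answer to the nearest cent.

$29.82

Risk-neutral probability p = (e^0.04 − 0.9)/(1.4 − 0.9) = 0.1408/0.5000 = 0.2816
Terminal stock prices: S_uu = 274.4, S_ud = 176.4, S_dd = 113.4
Terminal payoffs (K − S): max(-98.4, 0) = 0, max(-0.4, 0) = 0, max(62.6, 0) = 62.6
Node u (S = 196): V_u = e^(−0.04)·[0.2816·0.0000 + 0.7184·0.0000] = 0.0000
Node d (S = 126): V_d = e^(−0.04)·[0.2816·0.0000 + 0.7184·62.6000] = 43.2072
Node 0 (S = 140): V_0 = e^(−0.04)·[0.2816·0.0000 + 0.7184·43.2072] = 29.8220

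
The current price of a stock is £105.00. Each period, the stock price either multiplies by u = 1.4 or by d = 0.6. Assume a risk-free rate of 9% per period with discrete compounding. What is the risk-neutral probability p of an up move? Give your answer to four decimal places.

Risk-neutral probability p = (1 + 0.09 − 0.6)/(1.4 − 0.6) = 0.4900/0.8000 = 0.6125

p = 0.6125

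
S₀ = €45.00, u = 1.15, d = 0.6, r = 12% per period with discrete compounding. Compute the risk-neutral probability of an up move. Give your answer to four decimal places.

p = 0.9455

Risk-neutral probability p = (1 + 0.12 − 0.6)/(1.15 − 0.6) = 0.5200/0.5500 = 0.9455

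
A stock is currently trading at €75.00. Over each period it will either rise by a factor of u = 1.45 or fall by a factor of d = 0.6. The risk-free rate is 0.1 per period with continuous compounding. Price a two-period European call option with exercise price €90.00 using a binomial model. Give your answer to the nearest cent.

€19.57

Risk-neutral probability p = (e^0.1 − 0.6)/(1.45 − 0.6) = 0.5052/0.8500 = 0.5943
Terminal stock prices: S_uu = 157.7, S_ud = 65.25, S_dd = 27
Terminal payoffs (S − K): max(67.69, 0) = 67.69, max(-24.75, 0) = 0, max(-63, 0) = 0
Node u (S = 108.8): V_u = e^(−0.1)·[0.5943·67.6875 + 0.4057·0.0000] = 36.3998
Node d (S = 45): V_d = e^(−0.1)·[0.5943·0.0000 + 0.4057·0.0000] = 0.0000
Node 0 (S = 75): V_0 = e^(−0.1)·[0.5943·36.3998 + 0.4057·0.0000] = 19.5744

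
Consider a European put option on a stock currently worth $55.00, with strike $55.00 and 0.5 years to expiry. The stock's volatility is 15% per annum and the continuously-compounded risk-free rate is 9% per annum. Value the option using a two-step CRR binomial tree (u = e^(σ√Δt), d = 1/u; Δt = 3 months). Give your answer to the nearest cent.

$0.99

CRR parameters: u = e^(σ√Δt) = e^(0.15·√0.25) = 1.0779, d = 1/u = 0.9277
Per-period rate: rΔt = 0.09·0.25 = 0.0225, so R = e^0.0225 = 1.0228
Risk-neutral probability p = (e^0.0225 − 0.9277)/(1.0779 − 0.9277) = 0.0950/0.1501 = 0.6328
Terminal stock prices: S_uu = 63.9, S_ud = 55, S_dd = 47.34
Terminal payoffs (K − S): max(-8.901, 0) = 0, max(0, 0) = 0, max(7.661, 0) = 7.661
Node u (S = 59.28): V_u = e^(−0.0225)·[0.6328·0.0000 + 0.3672·0.0000] = 0.0000
Node d (S = 51.03): V_d = e^(−0.0225)·[0.6328·0.0000 + 0.3672·7.6611] = 2.7504
Node 0 (S = 55): V_0 = e^(−0.0225)·[0.6328·0.0000 + 0.3672·2.7504] = 0.9874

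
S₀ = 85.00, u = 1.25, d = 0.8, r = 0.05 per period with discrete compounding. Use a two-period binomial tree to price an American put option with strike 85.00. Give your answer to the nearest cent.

Risk-neutral probability p = (1 + 0.05 − 0.8)/(1.25 − 0.8) = 0.2500/0.4500 = 0.5556
Terminal stock prices: S_uu = 132.8, S_ud = 85, S_dd = 54.4
Terminal payoffs (K − S): max(-47.81, 0) = 0, max(0, 0) = 0, max(30.6, 0) = 30.6
Node u (S = 106.2): continuation = 1/1.05·[0.5556·0.0000 + 0.4444·0.0000] = 0.0000; exercise value = 0.0000 ≤ continuation, so V_u = 0.0000
Node d (S = 68): continuation = 1/1.05·[0.5556·0.0000 + 0.4444·30.6000] = 12.9524; exercise value = 17.0000 > continuation, so V_d = 17.0000 (exercise)
Node 0 (S = 85): continuation = 1/1.05·[0.5556·0.0000 + 0.4444·17.0000] = 7.1958; exercise value = 0.0000 ≤ continuation, so V_0 = 7.1958

7.20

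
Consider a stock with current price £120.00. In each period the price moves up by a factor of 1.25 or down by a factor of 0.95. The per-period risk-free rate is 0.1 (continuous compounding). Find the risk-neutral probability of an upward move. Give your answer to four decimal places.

p = 0.5172

Risk-neutral probability p = (e^0.1 − 0.95)/(1.25 − 0.95) = 0.1552/0.3000 = 0.5172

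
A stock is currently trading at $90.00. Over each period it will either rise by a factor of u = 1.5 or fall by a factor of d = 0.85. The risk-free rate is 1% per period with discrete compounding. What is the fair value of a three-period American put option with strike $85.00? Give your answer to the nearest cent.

Risk-neutral probability p = (1 + 0.01 − 0.85)/(1.5 − 0.85) = 0.1600/0.6500 = 0.2462
Terminal stock prices: S_uuu = 303.8, S_uud = 172.1, S_udd = 97.54, S_ddd = 55.27
Terminal payoffs (K − S): max(-218.8, 0) = 0, max(-87.12, 0) = 0, max(-12.54, 0) = 0, max(29.73, 0) = 29.73
Node uu (S = 202.5): continuation = 1/1.01·[0.2462·0.0000 + 0.7538·0.0000] = 0.0000; exercise value = 0.0000 ≤ continuation, so V_uu = 0.0000
Node ud (S = 114.8): continuation = 1/1.01·[0.2462·0.0000 + 0.7538·0.0000] = 0.0000; exercise value = 0.0000 ≤ continuation, so V_ud = 0.0000
Node dd (S = 65.02): continuation = 1/1.01·[0.2462·0.0000 + 0.7538·29.7288] = 22.1890; exercise value = 19.9750 ≤ continuation, so V_dd = 22.1890
Node u (S = 135): continuation = 1/1.01·[0.2462·0.0000 + 0.7538·0.0000] = 0.0000; exercise value = 0.0000 ≤ continuation, so V_u = 0.0000
Node d (S = 76.5): continuation = 1/1.01·[0.2462·0.0000 + 0.7538·22.1890] = 16.5615; exercise value = 8.5000 ≤ continuation, so V_d = 16.5615
Node 0 (S = 90): continuation = 1/1.01·[0.2462·0.0000 + 0.7538·16.5615] = 12.3612; exercise value = 0.0000 ≤ continuation, so V_0 = 12.3612

$12.36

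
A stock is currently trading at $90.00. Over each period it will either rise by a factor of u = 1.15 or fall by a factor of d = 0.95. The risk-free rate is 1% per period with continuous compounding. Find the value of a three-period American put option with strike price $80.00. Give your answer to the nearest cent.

Risk-neutral probability p = (e^0.01 − 0.95)/(1.15 − 0.95) = 0.0601/0.2000 = 0.3003
Terminal stock prices: S_uuu = 136.9, S_uud = 113.1, S_udd = 93.41, S_ddd = 77.16
Terminal payoffs (K − S): max(-56.88, 0) = 0, max(-33.07, 0) = 0, max(-13.41, 0) = 0, max(2.836, 0) = 2.836
Node uu (S = 119): continuation = e^(−0.01)·[0.3003·0.0000 + 0.6997·0.0000] = 0.0000; exercise value = 0.0000 ≤ continuation, so V_uu = 0.0000
Node ud (S = 98.32): continuation = e^(−0.01)·[0.3003·0.0000 + 0.6997·0.0000] = 0.0000; exercise value = 0.0000 ≤ continuation, so V_ud = 0.0000
Node dd (S = 81.22): continuation = e^(−0.01)·[0.3003·0.0000 + 0.6997·2.8363] = 1.9649; exercise value = 0.0000 ≤ continuation, so V_dd = 1.9649
Node u (S = 103.5): continuation = e^(−0.01)·[0.3003·0.0000 + 0.6997·0.0000] = 0.0000; exercise value = 0.0000 ≤ continuation, so V_u = 0.0000
Node d (S = 85.5): continuation = e^(−0.01)·[0.3003·0.0000 + 0.6997·1.9649] = 1.3613; exercise value = 0.0000 ≤ continuation, so V_d = 1.3613
Node 0 (S = 90): continuation = e^(−0.01)·[0.3003·0.0000 + 0.6997·1.3613] = 0.9431; exercise value = 0.0000 ≤ continuation, so V_0 = 0.9431

$0.94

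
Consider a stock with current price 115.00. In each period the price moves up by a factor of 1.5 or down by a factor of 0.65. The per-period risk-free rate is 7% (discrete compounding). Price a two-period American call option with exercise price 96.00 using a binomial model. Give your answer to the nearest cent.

41.75

Risk-neutral probability p = (1 + 0.07 − 0.65)/(1.5 − 0.65) = 0.4200/0.8500 = 0.4941
Terminal stock prices: S_uu = 258.8, S_ud = 112.1, S_dd = 48.59
Terminal payoffs (S − K): max(162.8, 0) = 162.8, max(16.12, 0) = 16.12, max(-47.41, 0) = 0
Node u (S = 172.5): continuation = 1/1.07·[0.4941·162.7500 + 0.5059·16.1250] = 82.7804; exercise value = 76.5000 ≤ continuation, so V_u = 82.7804
Node d (S = 74.75): continuation = 1/1.07·[0.4941·16.1250 + 0.5059·0.0000] = 7.4464; exercise value = 0.0000 ≤ continuation, so V_d = 7.4464
Node 0 (S = 115): continuation = 1/1.07·[0.4941·82.7804 + 0.5059·7.4464] = 41.7479; exercise value = 19.0000 ≤ continuation, so V_0 = 41.7479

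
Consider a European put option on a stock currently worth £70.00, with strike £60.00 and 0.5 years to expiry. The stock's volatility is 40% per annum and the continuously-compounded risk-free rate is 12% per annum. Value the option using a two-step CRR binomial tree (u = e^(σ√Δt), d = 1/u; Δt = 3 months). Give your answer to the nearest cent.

£2.77

CRR parameters: u = e^(σ√Δt) = e^(0.4·√0.25) = 1.2214, d = 1/u = 0.8187
Per-period rate: rΔt = 0.12·0.25 = 0.03, so R = e^0.03 = 1.0305
Risk-neutral probability p = (e^0.03 − 0.8187)/(1.2214 − 0.8187) = 0.2117/0.4027 = 0.5258
Terminal stock prices: S_uu = 104.4, S_ud = 70, S_dd = 46.92
Terminal payoffs (K − S): max(-44.43, 0) = 0, max(-10, 0) = 0, max(13.08, 0) = 13.08
Node u (S = 85.5): V_u = e^(−0.03)·[0.5258·0.0000 + 0.4742·0.0000] = 0.0000
Node d (S = 57.31): V_d = e^(−0.03)·[0.5258·0.0000 + 0.4742·13.0776] = 6.0182
Node 0 (S = 70): V_0 = e^(−0.03)·[0.5258·0.0000 + 0.4742·6.0182] = 2.7695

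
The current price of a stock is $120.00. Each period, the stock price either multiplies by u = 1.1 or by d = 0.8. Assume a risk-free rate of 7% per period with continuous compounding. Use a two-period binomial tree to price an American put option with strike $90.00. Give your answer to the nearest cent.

$0.10

Risk-neutral probability p = (e^0.07 − 0.8)/(1.1 − 0.8) = 0.2725/0.3000 = 0.9084
Terminal stock prices: S_uu = 145.2, S_ud = 105.6, S_dd = 76.8
Terminal payoffs (K − S): max(-55.2, 0) = 0, max(-15.6, 0) = 0, max(13.2, 0) = 13.2
Node u (S = 132): continuation = e^(−0.07)·[0.9084·0.0000 + 0.0916·0.0000] = 0.0000; exercise value = 0.0000 ≤ continuation, so V_u = 0.0000
Node d (S = 96): continuation = e^(−0.07)·[0.9084·0.0000 + 0.0916·13.2000] = 1.1279; exercise value = 0.0000 ≤ continuation, so V_d = 1.1279
Node 0 (S = 120): continuation = e^(−0.07)·[0.9084·0.0000 + 0.0916·1.1279] = 0.0964; exercise value = 0.0000 ≤ continuation, so V_0 = 0.0964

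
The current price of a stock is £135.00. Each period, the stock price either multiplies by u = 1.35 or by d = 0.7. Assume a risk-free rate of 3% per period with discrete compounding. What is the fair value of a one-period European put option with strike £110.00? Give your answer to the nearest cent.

£7.41

Risk-neutral probability p = (1 + 0.03 − 0.7)/(1.35 − 0.7) = 0.3300/0.6500 = 0.5077
Terminal stock prices: S_u = 182.2, S_d = 94.5
Terminal payoffs (K − S): max(-72.25, 0) = 0, max(15.5, 0) = 15.5
Node 0 (S = 135): V_0 = 1/1.03·[0.5077·0.0000 + 0.4923·15.5000] = 7.4085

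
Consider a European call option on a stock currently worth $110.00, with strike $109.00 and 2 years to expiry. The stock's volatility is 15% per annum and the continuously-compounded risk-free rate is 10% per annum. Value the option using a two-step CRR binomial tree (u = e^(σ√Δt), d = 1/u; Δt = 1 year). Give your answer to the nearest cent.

$21.56

CRR parameters: u = e^(σ√Δt) = e^(0.15·√1) = 1.1618, d = 1/u = 0.8607
Per-period rate: rΔt = 0.1·1 = 0.1, so R = e^0.1 = 1.1052
Risk-neutral probability p = (e^0.1 − 0.8607)/(1.1618 − 0.8607) = 0.2445/0.3011 = 0.8118
Terminal stock prices: S_uu = 148.5, S_ud = 110, S_dd = 81.49
Terminal payoffs (S − K): max(39.48, 0) = 39.48, max(1, 0) = 1, max(-27.51, 0) = 0
Node u (S = 127.8): V_u = e^(−0.1)·[0.8118·39.4845 + 0.1882·1.0000] = 29.1745
Node d (S = 94.68): V_d = e^(−0.1)·[0.8118·1.0000 + 0.1882·0.0000] = 0.7346
Node 0 (S = 110): V_0 = e^(−0.1)·[0.8118·29.1745 + 0.1882·0.7346] = 21.5559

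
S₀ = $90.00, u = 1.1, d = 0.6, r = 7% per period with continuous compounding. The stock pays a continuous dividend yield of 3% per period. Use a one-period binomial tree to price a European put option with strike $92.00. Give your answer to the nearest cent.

$4.19

Per-period risk-free factor R = e^0.07 = 1.0725; dividend-adjusted growth = e^(0.07−0.03) = 1.0408.
Risk-neutral probability p = (1.0408 − 0.6)/(1.1 − 0.6) = 0.4408/0.5000 = 0.8816
Terminal stock prices: S_u = 99, S_d = 54
Terminal payoffs (K − S): max(-7, 0) = 0, max(38, 0) = 38
Node 0 (S = 90): V_0 = e^(−0.07)·[0.8816·0.0000 + 0.1184·38.0000] = 4.1943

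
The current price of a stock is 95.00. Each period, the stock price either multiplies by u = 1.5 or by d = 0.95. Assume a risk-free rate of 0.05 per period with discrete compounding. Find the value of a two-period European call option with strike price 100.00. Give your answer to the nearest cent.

12.96

Risk-neutral probability p = (1 + 0.05 − 0.95)/(1.5 − 0.95) = 0.1000/0.5500 = 0.1818
Terminal stock prices: S_uu = 213.8, S_ud = 135.4, S_dd = 85.74
Terminal payoffs (S − K): max(113.8, 0) = 113.8, max(35.38, 0) = 35.38, max(-14.26, 0) = 0
Node u (S = 142.5): V_u = 1/1.05·[0.1818·113.7500 + 0.8182·35.3750] = 47.2619
Node d (S = 90.25): V_d = 1/1.05·[0.1818·35.3750 + 0.8182·0.0000] = 6.1255
Node 0 (S = 95): V_0 = 1/1.05·[0.1818·47.2619 + 0.8182·6.1255] = 12.9570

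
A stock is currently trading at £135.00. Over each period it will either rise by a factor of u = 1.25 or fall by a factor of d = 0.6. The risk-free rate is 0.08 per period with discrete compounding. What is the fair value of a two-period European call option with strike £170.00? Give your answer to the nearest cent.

Risk-neutral probability p = (1 + 0.08 − 0.6)/(1.25 − 0.6) = 0.4800/0.6500 = 0.7385
Terminal stock prices: S_uu = 210.9, S_ud = 101.2, S_dd = 48.6
Terminal payoffs (S − K): max(40.94, 0) = 40.94, max(-68.75, 0) = 0, max(-121.4, 0) = 0
Node u (S = 168.8): V_u = 1/1.08·[0.7385·40.9375 + 0.2615·0.0000] = 27.9915
Node d (S = 81): V_d = 1/1.08·[0.7385·0.0000 + 0.2615·0.0000] = 0.0000
Node 0 (S = 135): V_0 = 1/1.08·[0.7385·27.9915 + 0.2615·0.0000] = 19.1395

£19.14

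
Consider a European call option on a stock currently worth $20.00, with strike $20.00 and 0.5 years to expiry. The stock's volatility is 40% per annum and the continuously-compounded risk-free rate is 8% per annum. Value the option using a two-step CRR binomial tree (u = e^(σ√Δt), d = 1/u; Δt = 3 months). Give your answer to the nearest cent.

CRR parameters: u = e^(σ√Δt) = e^(0.4·√0.25) = 1.2214, d = 1/u = 0.8187
Per-period rate: rΔt = 0.08·0.25 = 0.02, so R = e^0.02 = 1.0202
Risk-neutral probability p = (e^0.02 − 0.8187)/(1.2214 − 0.8187) = 0.2015/0.4027 = 0.5003
Terminal stock prices: S_uu = 29.84, S_ud = 20, S_dd = 13.41
Terminal payoffs (S − K): max(9.836, 0) = 9.836, max(0, 0) = 0, max(-6.594, 0) = 0
Node u (S = 24.43): V_u = e^(−0.02)·[0.5003·9.8365 + 0.4997·0.0000] = 4.8241
Node d (S = 16.37): V_d = e^(−0.02)·[0.5003·0.0000 + 0.4997·0.0000] = 0.0000
Node 0 (S = 20): V_0 = e^(−0.02)·[0.5003·4.8241 + 0.4997·0.0000] = 2.3659

$2.37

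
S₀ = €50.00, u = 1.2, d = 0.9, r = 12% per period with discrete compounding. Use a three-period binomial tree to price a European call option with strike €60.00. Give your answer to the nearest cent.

Risk-neutral probability p = (1 + 0.12 − 0.9)/(1.2 − 0.9) = 0.2200/0.3000 = 0.7333
Terminal stock prices: S_uuu = 86.4, S_uud = 64.8, S_udd = 48.6, S_ddd = 36.45
Terminal payoffs (S − K): max(26.4, 0) = 26.4, max(4.8, 0) = 4.8, max(-11.4, 0) = 0, max(-23.55, 0) = 0
Node uu (S = 72): V_uu = 1/1.12·[0.7333·26.4000 + 0.2667·4.8000] = 18.4286
Node ud (S = 54): V_ud = 1/1.12·[0.7333·4.8000 + 0.2667·0.0000] = 3.1429
Node dd (S = 40.5): V_dd = 1/1.12·[0.7333·0.0000 + 0.2667·0.0000] = 0.0000
Node u (S = 60): V_u = 1/1.12·[0.7333·18.4286 + 0.2667·3.1429] = 12.8146
Node d (S = 45): V_d = 1/1.12·[0.7333·3.1429 + 0.2667·0.0000] = 2.0578
Node 0 (S = 50): V_0 = 1/1.12·[0.7333·12.8146 + 0.2667·2.0578] = 8.8805

€8.88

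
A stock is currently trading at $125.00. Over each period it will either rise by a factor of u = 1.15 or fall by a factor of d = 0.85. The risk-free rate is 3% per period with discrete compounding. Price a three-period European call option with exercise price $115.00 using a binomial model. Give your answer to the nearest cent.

Risk-neutral probability p = (1 + 0.03 − 0.85)/(1.15 − 0.85) = 0.1800/0.3000 = 0.6000
Terminal stock prices: S_uuu = 190.1, S_uud = 140.5, S_udd = 103.9, S_ddd = 76.77
Terminal payoffs (S − K): max(75.11, 0) = 75.11, max(25.52, 0) = 25.52, max(-11.14, 0) = 0, max(-38.23, 0) = 0
Node uu (S = 165.3): V_uu = 1/1.03·[0.6000·75.1094 + 0.4000·25.5156] = 53.6620
Node ud (S = 122.2): V_ud = 1/1.03·[0.6000·25.5156 + 0.4000·0.0000] = 14.8635
Node dd (S = 90.31): V_dd = 1/1.03·[0.6000·0.0000 + 0.4000·0.0000] = 0.0000
Node u (S = 143.8): V_u = 1/1.03·[0.6000·53.6620 + 0.4000·14.8635] = 37.0316
Node d (S = 106.2): V_d = 1/1.03·[0.6000·14.8635 + 0.4000·0.0000] = 8.6583
Node 0 (S = 125): V_0 = 1/1.03·[0.6000·37.0316 + 0.4000·8.6583] = 24.9343

$24.93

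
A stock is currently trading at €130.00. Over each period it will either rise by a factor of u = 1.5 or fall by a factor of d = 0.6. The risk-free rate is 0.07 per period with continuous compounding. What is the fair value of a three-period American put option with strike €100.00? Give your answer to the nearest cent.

Risk-neutral probability p = (e^0.07 − 0.6)/(1.5 − 0.6) = 0.4725/0.9000 = 0.5250
Terminal stock prices: S_uuu = 438.8, S_uud = 175.5, S_udd = 70.2, S_ddd = 28.08
Terminal payoffs (K − S): max(-338.8, 0) = 0, max(-75.5, 0) = 0, max(29.8, 0) = 29.8, max(71.92, 0) = 71.92
Node uu (S = 292.5): continuation = e^(−0.07)·[0.5250·0.0000 + 0.4750·0.0000] = 0.0000; exercise value = 0.0000 ≤ continuation, so V_uu = 0.0000
Node ud (S = 117): continuation = e^(−0.07)·[0.5250·0.0000 + 0.4750·29.8000] = 13.1978; exercise value = 0.0000 ≤ continuation, so V_ud = 13.1978
Node dd (S = 46.8): continuation = e^(−0.07)·[0.5250·29.8000 + 0.4750·71.9200] = 46.4394; exercise value = 53.2000 > continuation, so V_dd = 53.2000 (exercise)
Node u (S = 195): continuation = e^(−0.07)·[0.5250·0.0000 + 0.4750·13.1978] = 5.8450; exercise value = 0.0000 ≤ continuation, so V_u = 5.8450
Node d (S = 78): continuation = e^(−0.07)·[0.5250·13.1978 + 0.4750·53.2000] = 30.0217; exercise value = 22.0000 ≤ continuation, so V_d = 30.0217
Node 0 (S = 130): continuation = e^(−0.07)·[0.5250·5.8450 + 0.4750·30.0217] = 16.1572; exercise value = 0.0000 ≤ continuation, so V_0 = 16.1572

€16.16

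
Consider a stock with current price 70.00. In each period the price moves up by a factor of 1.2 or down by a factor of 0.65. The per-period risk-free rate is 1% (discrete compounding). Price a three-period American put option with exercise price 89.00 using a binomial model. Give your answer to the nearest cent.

Risk-neutral probability p = (1 + 0.01 − 0.65)/(1.2 − 0.65) = 0.3600/0.5500 = 0.6545
Terminal stock prices: S_uuu = 121, S_uud = 65.52, S_udd = 35.49, S_ddd = 19.22
Terminal payoffs (K − S): max(-31.96, 0) = 0, max(23.48, 0) = 23.48, max(53.51, 0) = 53.51, max(69.78, 0) = 69.78
Node uu (S = 100.8): continuation = 1/1.01·[0.6545·0.0000 + 0.3455·23.4800] = 8.0310; exercise value = 0.0000 ≤ continuation, so V_uu = 8.0310
Node ud (S = 54.6): continuation = 1/1.01·[0.6545·23.4800 + 0.3455·53.5100] = 33.5188; exercise value = 34.4000 > continuation, so V_ud = 34.4000 (exercise)
Node dd (S = 29.58): continuation = 1/1.01·[0.6545·53.5100 + 0.3455·69.7763] = 58.5438; exercise value = 59.4250 > continuation, so V_dd = 59.4250 (exercise)
Node u (S = 84): continuation = 1/1.01·[0.6545·8.0310 + 0.3455·34.4000] = 16.9706; exercise value = 5.0000 ≤ continuation, so V_u = 16.9706
Node d (S = 45.5): continuation = 1/1.01·[0.6545·34.4000 + 0.3455·59.4250] = 42.6188; exercise value = 43.5000 > continuation, so V_d = 43.5000 (exercise)
Node 0 (S = 70): continuation = 1/1.01·[0.6545·16.9706 + 0.3455·43.5000] = 25.8765; exercise value = 19.0000 ≤ continuation, so V_0 = 25.8765

25.88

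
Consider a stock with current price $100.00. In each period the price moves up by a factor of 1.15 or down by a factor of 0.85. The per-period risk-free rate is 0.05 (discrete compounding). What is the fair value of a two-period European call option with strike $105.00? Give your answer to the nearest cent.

$10.99

Risk-neutral probability p = (1 + 0.05 − 0.85)/(1.15 − 0.85) = 0.2000/0.3000 = 0.6667
Terminal stock prices: S_uu = 132.2, S_ud = 97.75, S_dd = 72.25
Terminal payoffs (S − K): max(27.25, 0) = 27.25, max(-7.25, 0) = 0, max(-32.75, 0) = 0
Node u (S = 115): V_u = 1/1.05·[0.6667·27.2500 + 0.3333·0.0000] = 17.3016
Node d (S = 85): V_d = 1/1.05·[0.6667·0.0000 + 0.3333·0.0000] = 0.0000
Node 0 (S = 100): V_0 = 1/1.05·[0.6667·17.3016 + 0.3333·0.0000] = 10.9851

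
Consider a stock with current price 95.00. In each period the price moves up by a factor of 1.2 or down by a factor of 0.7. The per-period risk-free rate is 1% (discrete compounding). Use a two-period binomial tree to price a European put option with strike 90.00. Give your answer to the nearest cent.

Risk-neutral probability p = (1 + 0.01 − 0.7)/(1.2 − 0.7) = 0.3100/0.5000 = 0.6200
Terminal stock prices: S_uu = 136.8, S_ud = 79.8, S_dd = 46.55
Terminal payoffs (K − S): max(-46.8, 0) = 0, max(10.2, 0) = 10.2, max(43.45, 0) = 43.45
Node u (S = 114): V_u = 1/1.01·[0.6200·0.0000 + 0.3800·10.2000] = 3.8376
Node d (S = 66.5): V_d = 1/1.01·[0.6200·10.2000 + 0.3800·43.4500] = 22.6089
Node 0 (S = 95): V_0 = 1/1.01·[0.6200·3.8376 + 0.3800·22.6089] = 10.8621

10.86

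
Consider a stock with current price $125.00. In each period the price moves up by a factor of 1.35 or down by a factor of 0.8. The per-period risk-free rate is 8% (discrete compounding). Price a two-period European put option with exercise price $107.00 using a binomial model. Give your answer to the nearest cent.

$5.58

Risk-neutral probability p = (1 + 0.08 − 0.8)/(1.35 − 0.8) = 0.2800/0.5500 = 0.5091
Terminal stock prices: S_uu = 227.8, S_ud = 135, S_dd = 80
Terminal payoffs (K − S): max(-120.8, 0) = 0, max(-28, 0) = 0, max(27, 0) = 27
Node u (S = 168.8): V_u = 1/1.08·[0.5091·0.0000 + 0.4909·0.0000] = 0.0000
Node d (S = 100): V_d = 1/1.08·[0.5091·0.0000 + 0.4909·27.0000] = 12.2727
Node 0 (S = 125): V_0 = 1/1.08·[0.5091·0.0000 + 0.4909·12.2727] = 5.5785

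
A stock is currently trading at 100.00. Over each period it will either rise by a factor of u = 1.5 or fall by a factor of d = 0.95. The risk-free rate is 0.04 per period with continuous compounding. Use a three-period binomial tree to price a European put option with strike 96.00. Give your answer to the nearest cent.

5.30

Risk-neutral probability p = (e^0.04 − 0.95)/(1.5 − 0.95) = 0.0908/0.5500 = 0.1651
Terminal stock prices: S_uuu = 337.5, S_uud = 213.8, S_udd = 135.4, S_ddd = 85.74
Terminal payoffs (K − S): max(-241.5, 0) = 0, max(-117.8, 0) = 0, max(-39.38, 0) = 0, max(10.26, 0) = 10.26
Node uu (S = 225): V_uu = e^(−0.04)·[0.1651·0.0000 + 0.8349·0.0000] = 0.0000
Node ud (S = 142.5): V_ud = e^(−0.04)·[0.1651·0.0000 + 0.8349·0.0000] = 0.0000
Node dd (S = 90.25): V_dd = e^(−0.04)·[0.1651·0.0000 + 0.8349·10.2625] = 8.2321
Node u (S = 150): V_u = e^(−0.04)·[0.1651·0.0000 + 0.8349·0.0000] = 0.0000
Node d (S = 95): V_d = e^(−0.04)·[0.1651·0.0000 + 0.8349·8.2321] = 6.6034
Node 0 (S = 100): V_0 = e^(−0.04)·[0.1651·0.0000 + 0.8349·6.6034] = 5.2969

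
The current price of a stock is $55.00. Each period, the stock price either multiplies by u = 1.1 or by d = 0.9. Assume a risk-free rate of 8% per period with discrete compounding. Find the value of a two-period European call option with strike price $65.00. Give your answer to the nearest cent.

Risk-neutral probability p = (1 + 0.08 − 0.9)/(1.1 − 0.9) = 0.1800/0.2000 = 0.9000
Terminal stock prices: S_uu = 66.55, S_ud = 54.45, S_dd = 44.55
Terminal payoffs (S − K): max(1.55, 0) = 1.55, max(-10.55, 0) = 0, max(-20.45, 0) = 0
Node u (S = 60.5): V_u = 1/1.08·[0.9000·1.5500 + 0.1000·0.0000] = 1.2917
Node d (S = 49.5): V_d = 1/1.08·[0.9000·0.0000 + 0.1000·0.0000] = 0.0000
Node 0 (S = 55): V_0 = 1/1.08·[0.9000·1.2917 + 0.1000·0.0000] = 1.0764

$1.08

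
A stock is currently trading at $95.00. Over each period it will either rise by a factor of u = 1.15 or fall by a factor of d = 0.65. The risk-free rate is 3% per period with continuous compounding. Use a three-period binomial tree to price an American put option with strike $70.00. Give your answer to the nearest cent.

$3.50

Risk-neutral probability p = (e^0.03 − 0.65)/(1.15 − 0.65) = 0.3805/0.5000 = 0.7609
Terminal stock prices: S_uuu = 144.5, S_uud = 81.66, S_udd = 46.16, S_ddd = 26.09
Terminal payoffs (K − S): max(-74.48, 0) = 0, max(-11.66, 0) = 0, max(23.84, 0) = 23.84, max(43.91, 0) = 43.91
Node uu (S = 125.6): continuation = e^(−0.03)·[0.7609·0.0000 + 0.2391·0.0000] = 0.0000; exercise value = 0.0000 ≤ continuation, so V_uu = 0.0000
Node ud (S = 71.01): continuation = e^(−0.03)·[0.7609·0.0000 + 0.2391·23.8419] = 5.5319; exercise value = 0.0000 ≤ continuation, so V_ud = 5.5319
Node dd (S = 40.14): continuation = e^(−0.03)·[0.7609·23.8419 + 0.2391·43.9106] = 27.7937; exercise value = 29.8625 > continuation, so V_dd = 29.8625 (exercise)
Node u (S = 109.2): continuation = e^(−0.03)·[0.7609·0.0000 + 0.2391·5.5319] = 1.2835; exercise value = 0.0000 ≤ continuation, so V_u = 1.2835
Node d (S = 61.75): continuation = e^(−0.03)·[0.7609·5.5319 + 0.2391·29.8625] = 11.0137; exercise value = 8.2500 ≤ continuation, so V_d = 11.0137
Node 0 (S = 95): continuation = e^(−0.03)·[0.7609·1.2835 + 0.2391·11.0137] = 3.5032; exercise value = 0.0000 ≤ continuation, so V_0 = 3.5032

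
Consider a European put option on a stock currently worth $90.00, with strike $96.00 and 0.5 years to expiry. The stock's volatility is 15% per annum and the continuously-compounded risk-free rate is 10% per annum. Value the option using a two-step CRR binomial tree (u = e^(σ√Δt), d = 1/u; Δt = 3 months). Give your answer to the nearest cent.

$4.76

CRR parameters: u = e^(σ√Δt) = e^(0.15·√0.25) = 1.0779, d = 1/u = 0.9277
Per-period rate: rΔt = 0.1·0.25 = 0.025, so R = e^0.025 = 1.0253
Risk-neutral probability p = (e^0.025 − 0.9277)/(1.0779 − 0.9277) = 0.0976/0.1501 = 0.6499
Terminal stock prices: S_uu = 104.6, S_ud = 90, S_dd = 77.46
Terminal payoffs (K − S): max(-8.565, 0) = 0, max(6, 0) = 6, max(18.54, 0) = 18.54
Node u (S = 97.01): V_u = e^(−0.025)·[0.6499·0.0000 + 0.3501·6.0000] = 2.0489
Node d (S = 83.5): V_d = e^(−0.025)·[0.6499·6.0000 + 0.3501·18.5363] = 10.1328
Node 0 (S = 90): V_0 = e^(−0.025)·[0.6499·2.0489 + 0.3501·10.1328] = 4.7589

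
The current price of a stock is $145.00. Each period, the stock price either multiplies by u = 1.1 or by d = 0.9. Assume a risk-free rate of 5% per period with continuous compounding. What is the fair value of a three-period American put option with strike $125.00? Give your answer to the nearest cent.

Risk-neutral probability p = (e^0.05 − 0.9)/(1.1 − 0.9) = 0.1513/0.2000 = 0.7564
Terminal stock prices: S_uuu = 193, S_uud = 157.9, S_udd = 129.2, S_ddd = 105.7
Terminal payoffs (K − S): max(-68, 0) = 0, max(-32.91, 0) = 0, max(-4.195, 0) = 0, max(19.29, 0) = 19.29
Node uu (S = 175.5): continuation = e^(−0.05)·[0.7564·0.0000 + 0.2436·0.0000] = 0.0000; exercise value = 0.0000 ≤ continuation, so V_uu = 0.0000
Node ud (S = 143.6): continuation = e^(−0.05)·[0.7564·0.0000 + 0.2436·0.0000] = 0.0000; exercise value = 0.0000 ≤ continuation, so V_ud = 0.0000
Node dd (S = 117.5): continuation = e^(−0.05)·[0.7564·0.0000 + 0.2436·19.2950] = 4.4718; exercise value = 7.5500 > continuation, so V_dd = 7.5500 (exercise)
Node u (S = 159.5): continuation = e^(−0.05)·[0.7564·0.0000 + 0.2436·0.0000] = 0.0000; exercise value = 0.0000 ≤ continuation, so V_u = 0.0000
Node d (S = 130.5): continuation = e^(−0.05)·[0.7564·0.0000 + 0.2436·7.5500] = 1.7498; exercise value = 0.0000 ≤ continuation, so V_d = 1.7498
Node 0 (S = 145): continuation = e^(−0.05)·[0.7564·0.0000 + 0.2436·1.7498] = 0.4055; exercise value = 0.0000 ≤ continuation, so V_0 = 0.4055

$0.41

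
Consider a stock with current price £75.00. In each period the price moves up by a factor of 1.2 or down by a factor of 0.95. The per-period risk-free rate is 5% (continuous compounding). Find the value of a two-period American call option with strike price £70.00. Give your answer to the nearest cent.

Risk-neutral probability p = (e^0.05 − 0.95)/(1.2 − 0.95) = 0.1013/0.2500 = 0.4051
Terminal stock prices: S_uu = 108, S_ud = 85.5, S_dd = 67.69
Terminal payoffs (S − K): max(38, 0) = 38, max(15.5, 0) = 15.5, max(-2.312, 0) = 0
Node u (S = 90): continuation = e^(−0.05)·[0.4051·38.0000 + 0.5949·15.5000] = 23.4139; exercise value = 20.0000 ≤ continuation, so V_u = 23.4139
Node d (S = 71.25): continuation = e^(−0.05)·[0.4051·15.5000 + 0.5949·0.0000] = 5.9726; exercise value = 1.2500 ≤ continuation, so V_d = 5.9726
Node 0 (S = 75): continuation = e^(−0.05)·[0.4051·23.4139 + 0.5949·5.9726] = 12.4019; exercise value = 5.0000 ≤ continuation, so V_0 = 12.4019

£12.40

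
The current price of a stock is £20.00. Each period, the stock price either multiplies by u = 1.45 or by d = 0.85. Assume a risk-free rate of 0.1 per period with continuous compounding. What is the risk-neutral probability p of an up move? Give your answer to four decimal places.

Risk-neutral probability p = (e^0.1 − 0.85)/(1.45 − 0.85) = 0.2552/0.6000 = 0.4253

p = 0.4253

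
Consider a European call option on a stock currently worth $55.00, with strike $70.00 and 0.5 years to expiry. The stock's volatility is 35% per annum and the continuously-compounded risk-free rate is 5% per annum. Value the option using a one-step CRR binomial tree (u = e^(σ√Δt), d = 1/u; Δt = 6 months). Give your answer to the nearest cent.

$0.21

CRR parameters: u = e^(σ√Δt) = e^(0.35·√0.5) = 1.2808, d = 1/u = 0.7808
Per-period rate: rΔt = 0.05·0.5 = 0.025, so R = e^0.025 = 1.0253
Risk-neutral probability p = (e^0.025 − 0.7808)/(1.2808 − 0.7808) = 0.2446/0.5000 = 0.4891
Terminal stock prices: S_u = 70.44, S_d = 42.94
Terminal payoffs (S − K): max(0.4442, 0) = 0.4442, max(-27.06, 0) = 0
Node 0 (S = 55): V_0 = e^(−0.025)·[0.4891·0.4442 + 0.5109·0.0000] = 0.2119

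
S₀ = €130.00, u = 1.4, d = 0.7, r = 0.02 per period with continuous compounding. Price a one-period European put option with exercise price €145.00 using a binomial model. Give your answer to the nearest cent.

Risk-neutral probability p = (e^0.02 − 0.7)/(1.4 − 0.7) = 0.3202/0.7000 = 0.4574
Terminal stock prices: S_u = 182, S_d = 91
Terminal payoffs (K − S): max(-37, 0) = 0, max(54, 0) = 54
Node 0 (S = 130): V_0 = e^(−0.02)·[0.4574·0.0000 + 0.5426·54.0000] = 28.7186

€28.72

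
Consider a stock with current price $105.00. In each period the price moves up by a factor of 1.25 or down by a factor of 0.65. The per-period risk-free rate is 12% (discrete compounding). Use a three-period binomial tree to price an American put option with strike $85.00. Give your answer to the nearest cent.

Risk-neutral probability p = (1 + 0.12 − 0.65)/(1.25 − 0.65) = 0.4700/0.6000 = 0.7833
Terminal stock prices: S_uuu = 205.1, S_uud = 106.6, S_udd = 55.45, S_ddd = 28.84
Terminal payoffs (K − S): max(-120.1, 0) = 0, max(-21.64, 0) = 0, max(29.55, 0) = 29.55, max(56.16, 0) = 56.16
Node uu (S = 164.1): continuation = 1/1.12·[0.7833·0.0000 + 0.2167·0.0000] = 0.0000; exercise value = 0.0000 ≤ continuation, so V_uu = 0.0000
Node ud (S = 85.31): continuation = 1/1.12·[0.7833·0.0000 + 0.2167·29.5469] = 5.7159; exercise value = 0.0000 ≤ continuation, so V_ud = 5.7159
Node dd (S = 44.36): continuation = 1/1.12·[0.7833·29.5469 + 0.2167·56.1644] = 31.5304; exercise value = 40.6375 > continuation, so V_dd = 40.6375 (exercise)
Node u (S = 131.2): continuation = 1/1.12·[0.7833·0.0000 + 0.2167·5.7159] = 1.1058; exercise value = 0.0000 ≤ continuation, so V_u = 1.1058
Node d (S = 68.25): continuation = 1/1.12·[0.7833·5.7159 + 0.2167·40.6375] = 11.8592; exercise value = 16.7500 > continuation, so V_d = 16.7500 (exercise)
Node 0 (S = 105): continuation = 1/1.12·[0.7833·1.1058 + 0.2167·16.7500] = 4.0137; exercise value = 0.0000 ≤ continuation, so V_0 = 4.0137

$4.01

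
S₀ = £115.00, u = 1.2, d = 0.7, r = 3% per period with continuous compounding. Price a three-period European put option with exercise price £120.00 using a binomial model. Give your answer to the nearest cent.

£15.44

Risk-neutral probability p = (e^0.03 − 0.7)/(1.2 − 0.7) = 0.3305/0.5000 = 0.6609
Terminal stock prices: S_uuu = 198.7, S_uud = 115.9, S_udd = 67.62, S_ddd = 39.44
Terminal payoffs (K − S): max(-78.72, 0) = 0, max(4.08, 0) = 4.08, max(52.38, 0) = 52.38, max(80.56, 0) = 80.56
Node uu (S = 165.6): V_uu = e^(−0.03)·[0.6609·0.0000 + 0.3391·4.0800] = 1.3426
Node ud (S = 96.6): V_ud = e^(−0.03)·[0.6609·4.0800 + 0.3391·52.3800] = 19.8535
Node dd (S = 56.35): V_dd = e^(−0.03)·[0.6609·52.3800 + 0.3391·80.5550] = 60.1035
Node u (S = 138): V_u = e^(−0.03)·[0.6609·1.3426 + 0.3391·19.8535] = 7.3943
Node d (S = 80.5): V_d = e^(−0.03)·[0.6609·19.8535 + 0.3391·60.1035] = 32.5117
Node 0 (S = 115): V_0 = e^(−0.03)·[0.6609·7.3943 + 0.3391·32.5117] = 15.4411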